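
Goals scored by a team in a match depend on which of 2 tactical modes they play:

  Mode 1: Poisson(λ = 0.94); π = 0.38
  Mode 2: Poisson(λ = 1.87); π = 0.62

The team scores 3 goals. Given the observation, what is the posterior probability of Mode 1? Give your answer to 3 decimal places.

0.165

Apply Bayes' rule: the posterior for each component is proportional to its prior times its likelihood at x.
Evaluate each component's likelihood at the observed value:
  f_1 = 0.0540749
  f_2 = 0.167974
Multiply by the mixture weights:
  π_1·f_1 = 0.38 × 0.0540749 = 0.0205485
  π_2·f_2 = 0.62 × 0.167974 = 0.104144
Evidence: 0.0205485 + 0.104144 = 0.124693
P(Mode 1 | x) ≈ 0.165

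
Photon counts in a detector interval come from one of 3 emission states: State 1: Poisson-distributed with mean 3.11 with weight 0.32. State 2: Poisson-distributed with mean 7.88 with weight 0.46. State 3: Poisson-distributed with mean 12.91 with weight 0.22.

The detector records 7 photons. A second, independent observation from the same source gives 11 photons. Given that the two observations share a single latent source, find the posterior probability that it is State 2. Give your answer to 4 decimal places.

Apply Bayes' rule: the posterior for each component is proportional to its prior times its likelihood at x.
Since both observations come from the same component, the likelihood for component k is f_k(x₁)·f_k(x₂).
  f_1 = [0.0249021] × [0.000294139] = 7.32469e-06
  f_2 = [0.141583] × [0.0689274] = 0.00975898
  f_3 = [0.02933] × [0.102871] = 0.00301719
Weight by the priors:
  π_1·f_1 = 0.32 × 7.32469e-06 = 2.3439e-06
  π_2·f_2 = 0.46 × 0.00975898 = 0.00448913
  π_3·f_3 = 0.22 × 0.00301719 = 0.000663782
Evidence: 2.3439e-06 + 0.00448913 + 0.000663782 = 0.00515526
So the posterior for State 2 is 0.00448913 / 0.00515526 ≈ 0.8708.

0.8708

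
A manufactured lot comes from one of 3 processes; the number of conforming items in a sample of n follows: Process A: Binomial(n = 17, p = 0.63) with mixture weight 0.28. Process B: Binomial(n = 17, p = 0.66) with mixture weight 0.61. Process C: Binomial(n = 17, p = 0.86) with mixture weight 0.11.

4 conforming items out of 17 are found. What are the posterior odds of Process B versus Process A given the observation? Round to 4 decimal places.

0.8742

Only the two components matter; the odds are (π_i f_i(x)) / (π_j f_j(x)).
Component likelihoods at x = 4 conforming items out of 17:
  L_A = C(17,4)·0.63^4·0.37^13 = 2380·0.15753·2.43569e-06 = 0.000913191
  L_B = C(17,4)·0.66^4·0.34^13 = 2380·0.189747·8.11383e-07 = 0.00036642
  L_C = C(17,4)·0.86^4·0.14^13 = 2380·0.547008·7.93715e-12 = 1.03332e-08
Odds = (0.61/0.28) × (0.00036642/0.000913191) = 2.17857 × 0.401252 ≈ 0.8742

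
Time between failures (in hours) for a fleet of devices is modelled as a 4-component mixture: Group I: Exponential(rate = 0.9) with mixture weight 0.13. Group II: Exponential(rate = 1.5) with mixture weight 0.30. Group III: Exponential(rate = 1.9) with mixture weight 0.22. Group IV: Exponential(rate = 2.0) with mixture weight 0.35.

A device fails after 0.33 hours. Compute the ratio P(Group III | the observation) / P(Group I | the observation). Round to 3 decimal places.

Since P(k|x) ∝ π_k f_k(x), the posterior odds are π_i f_i(x) / (π_j f_j(x)).
Exponential densities:
  L_I = 0.9·e^(−0.9·0.33) = 0.9·e^(−0.2970) = 0.66874
  L_II = 1.5·e^(−1.5·0.33) = 1.5·e^(−0.4950) = 0.914356
  L_III = 1.9·e^(−1.9·0.33) = 1.9·e^(−0.6270) = 1.01496
  L_IV = 2.0·e^(−2.0·0.33) = 2.0·e^(−0.6600) = 1.0337
Posterior odds = (π_III·L_III) / (π_I·L_I) = (0.22·1.01496) / (0.13·0.66874) = 0.223292 / 0.0869361 ≈ 2.568

2.568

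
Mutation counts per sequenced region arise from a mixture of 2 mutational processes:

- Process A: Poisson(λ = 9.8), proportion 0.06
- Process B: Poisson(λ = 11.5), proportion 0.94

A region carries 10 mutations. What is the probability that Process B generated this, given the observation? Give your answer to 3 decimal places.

0.934

P(component k | x) = π_k·f_k(x) / marginal(x), where marginal(x) = Σ_j π_j·f_j(x).
Evaluate each component's likelihood at the observed value:
  L_A = e^(−9.8)·9.8^10/10! = 0.124857
  L_B = e^(−11.5)·11.5^10/10! = 0.112935
Weight by the priors:
  π_A·L_A = 0.06 × 0.124857 = 0.0074914
  π_B·L_B = 0.94 × 0.112935 = 0.106159
Denominator: 0.0074914 + 0.106159 = 0.11365
Responsibility of Process B: 0.106159 / 0.11365 ≈ 0.934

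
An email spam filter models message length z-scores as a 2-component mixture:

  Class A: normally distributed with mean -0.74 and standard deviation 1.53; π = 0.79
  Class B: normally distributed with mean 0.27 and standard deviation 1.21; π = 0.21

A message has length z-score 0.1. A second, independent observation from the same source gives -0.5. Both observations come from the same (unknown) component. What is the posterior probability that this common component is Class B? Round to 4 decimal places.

0.2880

By Bayes' theorem, P(k | x) = π_k f_k(x) / Σ_j π_j f_j(x).
Since both observations come from the same component, the likelihood for component k is f_k(x₁)·f_k(x₂).
  f_A = [0.224267] × [0.257558] = 0.0577618
  f_B = [0.326466] × [0.269271] = 0.0879078
Prior × likelihood for each component:
  π_A·f_A = 0.79 × 0.0577618 = 0.0456319
  π_B·f_B = 0.21 × 0.0879078 = 0.0184606
Normaliser: 0.0456319 + 0.0184606 = 0.0640925
P(Class B | x₁,x₂) ≈ 0.2880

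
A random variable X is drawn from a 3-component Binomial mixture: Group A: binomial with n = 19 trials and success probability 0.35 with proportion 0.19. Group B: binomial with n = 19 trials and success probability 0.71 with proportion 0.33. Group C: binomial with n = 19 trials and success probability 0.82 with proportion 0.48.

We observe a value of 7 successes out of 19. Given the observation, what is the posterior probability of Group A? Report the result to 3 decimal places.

Apply Bayes' rule: the posterior for each component is proportional to its prior times its likelihood at x.
Component likelihoods at x = 7 successes out of 19:
  L_A = 0.184401
  L_B = 0.00162148
  L_C = 1.4531e-05
Prior × likelihood for each component:
  w_A·L_A = 0.19 × 0.184401 = 0.0350362
  w_B·L_B = 0.33 × 0.00162148 = 0.000535088
  w_C·L_C = 0.48 × 1.4531e-05 = 6.97486e-06
Sum: 0.0350362 + 0.000535088 + 6.97486e-06 = 0.0355783
So the posterior for Group A is 0.0350362 / 0.0355783 ≈ 0.985.

0.985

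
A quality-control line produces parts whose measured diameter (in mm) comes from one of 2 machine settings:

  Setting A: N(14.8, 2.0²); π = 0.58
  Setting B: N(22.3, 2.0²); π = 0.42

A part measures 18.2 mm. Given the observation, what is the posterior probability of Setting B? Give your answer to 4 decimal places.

0.2731

Apply Bayes' rule: the posterior for each component is proportional to its prior times its likelihood at x.
Evaluate each component's likelihood at the observed value:
  p_A = (1/(2.0·√(2π)))·exp(−(18.2−14.8)²/(2·2.0²)) = 0.199471·exp(-1.44500) = 0.0470245
  p_B = (1/(2.0·√(2π)))·exp(−(18.2−22.3)²/(2·2.0²)) = 0.199471·exp(-2.10125) = 0.024396
Unnormalised posteriors:
  w_A·p_A = 0.58 × 0.0470245 = 0.0272742
  w_B·p_B = 0.42 × 0.024396 = 0.0102463
Evidence: 0.0272742 + 0.0102463 = 0.0375206
P(Setting B | x) ≈ 0.2731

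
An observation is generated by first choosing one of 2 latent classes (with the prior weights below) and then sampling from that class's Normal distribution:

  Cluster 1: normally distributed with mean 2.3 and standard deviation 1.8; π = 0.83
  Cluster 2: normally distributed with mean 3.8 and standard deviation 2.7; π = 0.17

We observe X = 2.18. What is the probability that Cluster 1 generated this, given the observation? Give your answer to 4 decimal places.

Posterior ∝ prior × likelihood, so P(k | x) ∝ π_k f_k(x); normalise over all components.
Component likelihoods at x = 2.18:
  f_1 = 0.221143
  f_2 = 0.123417
Weight by the priors:
  π_1·f_1 = 0.83 × 0.221143 = 0.183548
  π_2·f_2 = 0.17 × 0.123417 = 0.0209808
Denominator: 0.183548 + 0.0209808 = 0.204529
P(Cluster 1 | 2.18) = 0.183548 / 0.204529 ≈ 0.8974

0.8974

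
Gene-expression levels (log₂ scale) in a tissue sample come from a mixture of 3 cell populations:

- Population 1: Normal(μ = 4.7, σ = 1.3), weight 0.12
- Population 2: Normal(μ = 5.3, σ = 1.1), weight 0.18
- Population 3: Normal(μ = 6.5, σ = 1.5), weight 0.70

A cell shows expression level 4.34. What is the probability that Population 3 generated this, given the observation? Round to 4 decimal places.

Apply Bayes' rule: the posterior for each component is proportional to its prior times its likelihood at x.
Evaluate each component's likelihood at the observed value:
  p_1 = (1/(1.3·√(2π)))·exp(−(4.34−4.7)²/(2·1.3²)) = 0.306879·exp(-0.03834) = 0.295335
  p_2 = (1/(1.1·√(2π)))·exp(−(4.34−5.3)²/(2·1.1²)) = 0.362675·exp(-0.38083) = 0.247814
  p_3 = (1/(1.5·√(2π)))·exp(−(4.34−6.5)²/(2·1.5²)) = 0.265962·exp(-1.03680) = 0.0943066
Prior × likelihood for each component:
  w_1·p_1 = 0.12 × 0.295335 = 0.0354402
  w_2·p_2 = 0.18 × 0.247814 = 0.0446066
  w_3·p_3 = 0.70 × 0.0943066 = 0.0660147
Sum: 0.0354402 + 0.0446066 + 0.0660147 = 0.146061
P(Population 3 | the observation) ≈ 0.4520

0.4520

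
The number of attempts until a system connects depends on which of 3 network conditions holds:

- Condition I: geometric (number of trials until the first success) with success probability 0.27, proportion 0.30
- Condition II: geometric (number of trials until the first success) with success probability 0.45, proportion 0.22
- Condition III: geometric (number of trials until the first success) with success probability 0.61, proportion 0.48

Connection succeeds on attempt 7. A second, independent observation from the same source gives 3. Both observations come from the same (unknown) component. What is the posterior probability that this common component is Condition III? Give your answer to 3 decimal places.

Apply Bayes' rule: the posterior for each component is proportional to its prior times its likelihood at x.
Since both observations come from the same component, the likelihood for component k is f_k(x₁)·f_k(x₂).
  p_I = [0.27·(1−0.27)^6 = 0.27·0.151334 = 0.0408602] × [0.143883] = 0.00587909
  p_II = [0.45·(1−0.45)^6 = 0.45·0.0276806 = 0.0124563] × [0.136125] = 0.00169561
  p_III = [0.61·(1−0.61)^6 = 0.61·0.00351874 = 0.00214643] × [0.092781] = 0.000199148
Multiply by the mixture weights:
  π_I·p_I = 0.30 × 0.00587909 = 0.00176373
  π_II·p_II = 0.22 × 0.00169561 = 0.000373035
  π_III·p_III = 0.48 × 0.000199148 = 9.55912e-05
Denominator: 0.00176373 + 0.000373035 + 9.55912e-05 = 0.00223235
P(Condition III | x) = 9.55912e-05 / 0.00223235 ≈ 0.043

0.043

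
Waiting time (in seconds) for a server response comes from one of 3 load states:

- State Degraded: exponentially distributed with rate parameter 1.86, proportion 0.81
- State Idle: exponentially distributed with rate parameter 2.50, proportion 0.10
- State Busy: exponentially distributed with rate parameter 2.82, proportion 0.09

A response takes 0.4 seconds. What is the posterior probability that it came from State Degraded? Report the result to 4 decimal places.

0.8044

Posterior ∝ prior × likelihood, so P(k | x) ∝ P(Z=k) f_k(x); normalise over all components.
Component likelihoods at x = 0.4 seconds:
  p_Degraded = 1.86·e^(−1.86·0.4) = 1.86·e^(−0.7440) = 0.883889
  p_Idle = 2.50·e^(−2.50·0.4) = 2.50·e^(−1.0000) = 0.919699
  p_Busy = 2.82·e^(−2.82·0.4) = 2.82·e^(−1.1280) = 0.912778
Prior × likelihood for each component:
  P(Z=Degraded)·p_Degraded = 0.81 × 0.883889 = 0.71595
  P(Z=Idle)·p_Idle = 0.10 × 0.919699 = 0.0919699
  P(Z=Busy)·p_Busy = 0.09 × 0.912778 = 0.08215
Sum: 0.71595 + 0.0919699 + 0.08215 = 0.89007
P(State Degraded | data) ≈ 0.8044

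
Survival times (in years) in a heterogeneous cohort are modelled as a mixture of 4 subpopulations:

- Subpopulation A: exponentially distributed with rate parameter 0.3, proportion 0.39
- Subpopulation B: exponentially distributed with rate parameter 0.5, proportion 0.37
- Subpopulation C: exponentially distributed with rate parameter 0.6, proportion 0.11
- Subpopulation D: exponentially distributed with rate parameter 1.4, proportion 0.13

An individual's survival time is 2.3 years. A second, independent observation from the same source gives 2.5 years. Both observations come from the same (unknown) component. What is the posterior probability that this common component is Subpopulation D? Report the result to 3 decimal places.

0.016

By Bayes' theorem, P(k | x) = π_k f_k(x) / Σ_j π_j f_j(x).
Since both observations come from the same component, the likelihood for component k is f_k(x₁)·f_k(x₂).
  f_A = [0.150473] × [0.14171] = 0.0213235
  f_B = [0.158318] × [0.143252] = 0.0226795
  f_C = [0.150947] × [0.133878] = 0.0202085
  f_D = [0.0559371] × [0.0422763] = 0.00236481
Prior × likelihood for each component:
  π_A·f_A = 0.39 × 0.0213235 = 0.00831616
  π_B·f_B = 0.37 × 0.0226795 = 0.00839141
  π_C·f_C = 0.11 × 0.0202085 = 0.00222294
  π_D·f_D = 0.13 × 0.00236481 = 0.000307426
Denominator: 0.00831616 + 0.00839141 + 0.00222294 + 0.000307426 = 0.0192379
So the posterior for Subpopulation D is 0.000307426 / 0.0192379 ≈ 0.016.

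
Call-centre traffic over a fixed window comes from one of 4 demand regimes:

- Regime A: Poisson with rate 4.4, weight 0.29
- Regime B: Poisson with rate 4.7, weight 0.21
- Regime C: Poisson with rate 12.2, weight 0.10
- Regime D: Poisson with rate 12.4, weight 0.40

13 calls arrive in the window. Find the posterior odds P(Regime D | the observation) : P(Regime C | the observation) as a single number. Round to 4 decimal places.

The posterior odds equal the prior odds times the likelihood ratio: (π_i/π_j)·(f_i(x)/f_j(x)).
Component likelihoods at x = 13 calls:
  f_A = 0.000456782
  f_B = 0.000797642
  f_C = 0.107153
  f_D = 0.10838
0.0433521 / 0.0107153 ≈ 4.0458

4.0458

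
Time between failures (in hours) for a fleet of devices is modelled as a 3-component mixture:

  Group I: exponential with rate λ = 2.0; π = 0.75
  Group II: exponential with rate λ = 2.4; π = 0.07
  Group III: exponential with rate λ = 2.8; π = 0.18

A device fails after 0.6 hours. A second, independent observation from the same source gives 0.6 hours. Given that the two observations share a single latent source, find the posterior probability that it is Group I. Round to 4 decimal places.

0.7916

Apply Bayes' rule: the posterior for each component is proportional to its prior times its likelihood at x.
Since both observations come from the same component, the likelihood for component k is f_k(x₁)·f_k(x₂).
  f_I = [2.0·e^(−2.0·0.6) = 2.0·e^(−1.2000) = 0.602388] × [0.602388] = 0.362872
  f_II = [2.4·e^(−2.4·0.6) = 2.4·e^(−1.4400) = 0.568627] × [0.568627] = 0.323336
  f_III = [2.8·e^(−2.8·0.6) = 2.8·e^(−1.6800) = 0.521847] × [0.521847] = 0.272324
Multiply by the mixture weights:
  π_I·f_I = 0.75 × 0.362872 = 0.272154
  π_II·f_II = 0.07 × 0.323336 = 0.0226335
  π_III·f_III = 0.18 × 0.272324 = 0.0490184
Marginal: 0.272154 + 0.0226335 + 0.0490184 = 0.343806
So the posterior for Group I is 0.272154 / 0.343806 ≈ 0.7916.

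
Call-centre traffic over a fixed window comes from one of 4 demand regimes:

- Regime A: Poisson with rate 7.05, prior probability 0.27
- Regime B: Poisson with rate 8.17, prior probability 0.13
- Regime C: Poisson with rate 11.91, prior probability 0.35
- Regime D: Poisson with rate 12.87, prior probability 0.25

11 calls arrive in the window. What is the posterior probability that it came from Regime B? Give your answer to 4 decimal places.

The responsibility of component k is π_k f_k(x) divided by Σ_j π_j f_j(x).
Evaluate each component's likelihood at the observed value:
  p_A = e^(−7.05)·7.05^11/11! = 0.0464674
  p_B = e^(−8.17)·8.17^11/11! = 0.076754
  p_C = e^(−11.91)·11.91^11/11! = 0.115193
  p_D = e^(−12.87)·12.87^11/11! = 0.103476
Prior × likelihood for each component:
  π_A·p_A = 0.27 × 0.0464674 = 0.0125462
  π_B·p_B = 0.13 × 0.076754 = 0.00997802
  π_C·p_C = 0.35 × 0.115193 = 0.0403176
  π_D·p_D = 0.25 × 0.103476 = 0.0258689
Denominator: 0.0125462 + 0.00997802 + 0.0403176 + 0.0258689 = 0.0887107
P(Regime B | data) = 0.00997802 / 0.0887107 ≈ 0.1125

0.1125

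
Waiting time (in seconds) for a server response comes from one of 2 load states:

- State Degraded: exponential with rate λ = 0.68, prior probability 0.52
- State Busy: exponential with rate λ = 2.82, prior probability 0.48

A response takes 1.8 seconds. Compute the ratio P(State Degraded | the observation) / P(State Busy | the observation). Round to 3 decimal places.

12.301

Posterior odds = (π_i f_i(x)) / (π_j f_j(x)); the normalising sum cancels.
Exponential densities:
  L_Degraded = 0.199955
  L_Busy = 0.0176104
Odds = (0.52/0.48) × (0.199955/0.0176104) = 1.08333 × 11.3543 ≈ 12.301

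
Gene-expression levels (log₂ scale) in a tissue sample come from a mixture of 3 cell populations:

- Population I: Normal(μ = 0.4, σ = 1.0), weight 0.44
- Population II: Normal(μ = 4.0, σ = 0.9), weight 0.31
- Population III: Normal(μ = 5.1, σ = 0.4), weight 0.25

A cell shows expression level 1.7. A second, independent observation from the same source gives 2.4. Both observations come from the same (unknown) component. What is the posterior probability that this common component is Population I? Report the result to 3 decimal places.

0.895

Apply Bayes' rule: the posterior for each component is proportional to its prior times its likelihood at x.
Since both observations come from the same component, the likelihood for component k is f_k(x₁)·f_k(x₂).
  p_I = [0.171369] × [0.053991] = 0.00925236
  p_II = [0.0169242] × [0.0912799] = 0.00154484
  p_III = [2.04156e-16] × [1.27373e-10] = 2.6004e-26
Unnormalised posteriors:
  π_I·p_I = 0.44 × 0.00925236 = 0.00407104
  π_II·p_II = 0.31 × 0.00154484 = 0.0004789
  π_III·p_III = 0.25 × 2.6004e-26 = 6.50101e-27
Sum: 0.00407104 + 0.0004789 + 6.50101e-27 = 0.00454994
So the posterior for Population I is 0.00407104 / 0.00454994 ≈ 0.895.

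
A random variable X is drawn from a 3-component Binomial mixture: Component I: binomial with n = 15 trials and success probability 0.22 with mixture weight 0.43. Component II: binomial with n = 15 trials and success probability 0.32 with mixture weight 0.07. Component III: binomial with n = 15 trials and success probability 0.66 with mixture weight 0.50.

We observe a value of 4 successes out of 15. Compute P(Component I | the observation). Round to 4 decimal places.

0.8538

Posterior ∝ prior × likelihood, so P(k | x) ∝ w_k f_k(x); normalise over all components.
Evaluate each component's likelihood at the observed value:
  L_I = C(15,4)·0.22^4·0.78^11 = 1365·0.00234256·0.0650191 = 0.207905
  L_II = C(15,4)·0.32^4·0.68^11 = 1365·0.0104858·0.0143747 = 0.205746
  L_III = C(15,4)·0.66^4·0.34^11 = 1365·0.189747·7.01888e-06 = 0.00181793
Multiply by the mixture weights:
  w_I·L_I = 0.43 × 0.207905 = 0.089399
  w_II·L_II = 0.07 × 0.205746 = 0.0144022
  w_III·L_III = 0.50 × 0.00181793 = 0.000908964
Denominator: 0.089399 + 0.0144022 + 0.000908964 = 0.10471
P(Component I | 4 successes out of 15) = 0.089399 / 0.10471 ≈ 0.8538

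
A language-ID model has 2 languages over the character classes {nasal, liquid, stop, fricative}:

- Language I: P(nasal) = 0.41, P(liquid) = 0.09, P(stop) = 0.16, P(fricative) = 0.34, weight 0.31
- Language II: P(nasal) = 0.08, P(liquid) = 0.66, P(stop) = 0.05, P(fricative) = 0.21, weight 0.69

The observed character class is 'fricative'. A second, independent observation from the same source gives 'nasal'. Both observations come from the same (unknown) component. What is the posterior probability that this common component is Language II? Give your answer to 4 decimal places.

0.2115

P(component k | x) = π_k·f_k(x) / marginal(x), where marginal(x) = Σ_j π_j·f_j(x).
Since both observations come from the same component, the likelihood for component k is f_k(x₁)·f_k(x₂).
  L_I = [0.34] × [0.41] = 0.1394
  L_II = [0.21] × [0.08] = 0.0168
Multiply by the mixture weights:
  π_I·L_I = 0.31 × 0.1394 = 0.043214
  π_II·L_II = 0.69 × 0.0168 = 0.011592
Marginal: 0.043214 + 0.011592 = 0.054806
P(Language II | x₁,x₂) = 0.011592 / 0.054806 ≈ 0.2115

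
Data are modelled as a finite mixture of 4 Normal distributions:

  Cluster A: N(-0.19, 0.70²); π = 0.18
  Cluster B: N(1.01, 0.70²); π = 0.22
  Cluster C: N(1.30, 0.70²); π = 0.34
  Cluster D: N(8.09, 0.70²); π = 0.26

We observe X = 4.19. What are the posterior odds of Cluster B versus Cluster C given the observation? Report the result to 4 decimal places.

0.1074

Posterior odds = (P(Z=i) f_i(x)) / (P(Z=j) f_j(x)); the normalising sum cancels.
Normal densities:
  f_A = (1/(0.70·√(2π)))·exp(−(4.19−-0.19)²/(2·0.70²)) = 0.569918·exp(-19.57592) = 1.79514e-09
  f_B = (1/(0.70·√(2π)))·exp(−(4.19−1.01)²/(2·0.70²)) = 0.569918·exp(-10.31878) = 1.88116e-05
  f_C = (1/(0.70·√(2π)))·exp(−(4.19−1.30)²/(2·0.70²)) = 0.569918·exp(-8.52255) = 0.000113374
  f_D = (1/(0.70·√(2π)))·exp(−(4.19−8.09)²/(2·0.70²)) = 0.569918·exp(-15.52041) = 1.03606e-07
Posterior odds = (P(Z=B)·f_B) / (P(Z=C)·f_C) = (0.22·1.88116e-05) / (0.34·0.000113374) = 4.13854e-06 / 3.85473e-05 ≈ 0.1074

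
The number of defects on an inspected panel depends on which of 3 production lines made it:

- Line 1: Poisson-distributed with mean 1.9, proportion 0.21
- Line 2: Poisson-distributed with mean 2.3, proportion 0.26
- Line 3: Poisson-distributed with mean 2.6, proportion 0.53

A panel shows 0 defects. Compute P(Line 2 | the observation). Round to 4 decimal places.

By Bayes' theorem, P(k | x) = π_k f_k(x) / Σ_j π_j f_j(x).
Poisson probabilities:
  L_1 = e^(−1.9)·1.9^0/0! = 0.149569
  L_2 = e^(−2.3)·2.3^0/0! = 0.100259
  L_3 = e^(−2.6)·2.6^0/0! = 0.0742736
Weight by the priors:
  π_1·L_1 = 0.21 × 0.149569 = 0.0314094
  π_2·L_2 = 0.26 × 0.100259 = 0.0260673
  π_3·L_3 = 0.53 × 0.0742736 = 0.039365
Normaliser: 0.0314094 + 0.0260673 + 0.039365 = 0.0968417
So the posterior for Line 2 is 0.0260673 / 0.0968417 ≈ 0.2692.

0.2692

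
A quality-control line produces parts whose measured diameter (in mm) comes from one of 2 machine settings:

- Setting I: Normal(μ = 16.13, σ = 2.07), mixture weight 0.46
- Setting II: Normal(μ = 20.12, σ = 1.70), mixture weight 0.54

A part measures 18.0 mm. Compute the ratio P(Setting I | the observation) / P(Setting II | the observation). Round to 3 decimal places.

1.012

Only the two components matter; the odds are (π_i f_i(x)) / (π_j f_j(x)).
Component likelihoods at x = 18.0 mm:
  p_I = (1/(2.07·√(2π)))·exp(−(18.0−16.13)²/(2·2.07²)) = 0.192726·exp(-0.40805) = 0.128152
  p_II = (1/(1.70·√(2π)))·exp(−(18.0−20.12)²/(2·1.70²)) = 0.234672·exp(-0.77758) = 0.107836
0.05895 / 0.0582314 ≈ 1.012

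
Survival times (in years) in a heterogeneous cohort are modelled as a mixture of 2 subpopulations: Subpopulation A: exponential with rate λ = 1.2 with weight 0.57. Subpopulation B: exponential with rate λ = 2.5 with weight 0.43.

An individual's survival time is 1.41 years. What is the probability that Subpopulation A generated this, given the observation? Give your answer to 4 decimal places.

0.7991

Apply Bayes' rule: the posterior for each component is proportional to its prior times its likelihood at x.
Evaluate each component's likelihood at the observed value:
  f_A = 0.220981
  f_B = 0.0736295
Prior × likelihood for each component:
  π_A·f_A = 0.57 × 0.220981 = 0.125959
  π_B·f_B = 0.43 × 0.0736295 = 0.0316607
Normaliser: 0.125959 + 0.0316607 = 0.15762
Responsibility of Subpopulation A: 0.125959 / 0.15762 ≈ 0.7991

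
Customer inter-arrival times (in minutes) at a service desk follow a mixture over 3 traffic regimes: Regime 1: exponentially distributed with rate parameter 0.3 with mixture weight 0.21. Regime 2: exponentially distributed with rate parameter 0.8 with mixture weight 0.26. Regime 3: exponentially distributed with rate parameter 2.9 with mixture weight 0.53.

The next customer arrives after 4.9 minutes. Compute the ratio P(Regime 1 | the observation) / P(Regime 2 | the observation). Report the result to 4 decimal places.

3.5099

The posterior odds equal the prior odds times the likelihood ratio: (w_i/w_j)·(f_i(x)/f_j(x)).
Component likelihoods at x = 4.9 minutes:
  p_1 = 0.0689776
  p_2 = 0.0158729
  p_3 = 1.95467e-06
Posterior odds = (w_1·p_1) / (w_2·p_2) = (0.21·0.0689776) / (0.26·0.0158729) = 0.0144853 / 0.00412695 ≈ 3.5099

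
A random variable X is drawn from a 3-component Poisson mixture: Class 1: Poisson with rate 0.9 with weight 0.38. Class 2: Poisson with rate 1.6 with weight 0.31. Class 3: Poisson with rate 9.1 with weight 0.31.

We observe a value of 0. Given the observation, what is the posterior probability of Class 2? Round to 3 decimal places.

Posterior ∝ prior × likelihood, so P(k | x) ∝ π_k f_k(x); normalise over all components.
Evaluate each component's likelihood at the observed value:
  f_1 = e^(−0.9)·0.9^0/0! = 0.40657
  f_2 = e^(−1.6)·1.6^0/0! = 0.201897
  f_3 = e^(−9.1)·9.1^0/0! = 0.000111666
Multiply by the mixture weights:
  π_1·f_1 = 0.38 × 0.40657 = 0.154496
  π_2·f_2 = 0.31 × 0.201897 = 0.0625879
  π_3·f_3 = 0.31 × 0.000111666 = 3.46164e-05
Normaliser: 0.154496 + 0.0625879 + 3.46164e-05 = 0.217119
Responsibility of Class 2: 0.0625879 / 0.217119 ≈ 0.288

0.288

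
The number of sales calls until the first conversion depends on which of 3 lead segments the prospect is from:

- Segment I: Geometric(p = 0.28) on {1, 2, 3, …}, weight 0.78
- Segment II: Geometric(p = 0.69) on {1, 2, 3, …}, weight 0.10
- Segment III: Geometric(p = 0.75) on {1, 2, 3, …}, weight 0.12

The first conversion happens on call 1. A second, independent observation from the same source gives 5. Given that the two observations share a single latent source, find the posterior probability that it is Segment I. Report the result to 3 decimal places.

Apply Bayes' rule: the posterior for each component is proportional to its prior times its likelihood at x.
Since both observations come from the same component, the likelihood for component k is f_k(x₁)·f_k(x₂).
  L_I = [0.28·(1−0.28)^0 = 0.28·1 = 0.28] × [0.0752468] = 0.0210691
  L_II = [0.69·(1−0.69)^0 = 0.69·1 = 0.69] × [0.00637229] = 0.00439688
  L_III = [0.75·(1−0.75)^0 = 0.75·1 = 0.75] × [0.00292969] = 0.00219727
Unnormalised posteriors:
  w_I·L_I = 0.78 × 0.0210691 = 0.0164339
  w_II·L_II = 0.10 × 0.00439688 = 0.000439688
  w_III·L_III = 0.12 × 0.00219727 = 0.000263672
Evidence: 0.0164339 + 0.000439688 + 0.000263672 = 0.0171373
So the posterior for Segment I is 0.0164339 / 0.0171373 ≈ 0.959.

0.959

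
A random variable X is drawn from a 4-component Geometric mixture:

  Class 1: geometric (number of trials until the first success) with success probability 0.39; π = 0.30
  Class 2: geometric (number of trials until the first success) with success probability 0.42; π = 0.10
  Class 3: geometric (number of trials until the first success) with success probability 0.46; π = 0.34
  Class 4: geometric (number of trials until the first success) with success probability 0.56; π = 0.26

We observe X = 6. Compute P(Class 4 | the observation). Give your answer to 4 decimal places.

Apply Bayes' rule: the posterior for each component is proportional to its prior times its likelihood at x.
Geometric probabilities:
  L_1 = 0.0329393
  L_2 = 0.027567
  L_3 = 0.0211216
  L_4 = 0.00923531
Unnormalised posteriors:
  π_1·L_1 = 0.30 × 0.0329393 = 0.00988178
  π_2·L_2 = 0.10 × 0.027567 = 0.0027567
  π_3·L_3 = 0.34 × 0.0211216 = 0.00718134
  π_4·L_4 = 0.26 × 0.00923531 = 0.00240118
Sum: 0.00988178 + 0.0027567 + 0.00718134 + 0.00240118 = 0.022221
P(Class 4 | data) ≈ 0.1081

0.1081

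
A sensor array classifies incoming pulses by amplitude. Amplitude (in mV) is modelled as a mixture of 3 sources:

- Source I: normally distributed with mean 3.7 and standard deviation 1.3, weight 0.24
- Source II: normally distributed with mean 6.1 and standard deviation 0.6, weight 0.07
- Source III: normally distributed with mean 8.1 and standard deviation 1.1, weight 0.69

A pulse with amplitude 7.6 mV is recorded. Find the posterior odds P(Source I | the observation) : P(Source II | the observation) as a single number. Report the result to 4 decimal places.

0.4001

Only the two components matter; the odds are (P(Z=i) f_i(x)) / (P(Z=j) f_j(x)).
Normal densities:
  L_I = 0.00340911
  L_II = 0.0292138
  L_III = 0.327079
Odds = (0.24/0.07) × (0.00340911/0.0292138) = 3.42857 × 0.116695 ≈ 0.4001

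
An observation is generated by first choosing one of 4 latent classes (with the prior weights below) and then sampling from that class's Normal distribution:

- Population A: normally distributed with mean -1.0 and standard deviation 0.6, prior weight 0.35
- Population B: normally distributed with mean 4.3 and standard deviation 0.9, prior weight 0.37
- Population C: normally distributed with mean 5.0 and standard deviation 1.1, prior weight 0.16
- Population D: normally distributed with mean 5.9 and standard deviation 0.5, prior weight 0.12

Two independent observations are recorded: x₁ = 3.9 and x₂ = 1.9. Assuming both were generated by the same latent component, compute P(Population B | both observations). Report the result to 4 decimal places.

0.8866

Posterior ∝ prior × likelihood, so P(k | x) ∝ π_k f_k(x); normalise over all components.
Since both observations come from the same component, the likelihood for component k is f_k(x₁)·f_k(x₂).
  f_A = [2.18899e-15] × [5.62287e-06] = 1.23084e-20
  f_B = [0.401582] × [0.0126622] = 0.00508491
  f_C = [0.219973] × [0.00683757] = 0.00150408
  f_D = [0.00026766] × [1.01045e-14] = 2.70459e-18
Prior × likelihood for each component:
  π_A·f_A = 0.35 × 1.23084e-20 = 4.30795e-21
  π_B·f_B = 0.37 × 0.00508491 = 0.00188142
  π_C·f_C = 0.16 × 0.00150408 = 0.000240653
  π_D·f_D = 0.12 × 2.70459e-18 = 3.2455e-19
Sum: 4.30795e-21 + 0.00188142 + 0.000240653 + 3.2455e-19 = 0.00212207
Responsibility of Population B: 0.00188142 / 0.00212207 ≈ 0.8866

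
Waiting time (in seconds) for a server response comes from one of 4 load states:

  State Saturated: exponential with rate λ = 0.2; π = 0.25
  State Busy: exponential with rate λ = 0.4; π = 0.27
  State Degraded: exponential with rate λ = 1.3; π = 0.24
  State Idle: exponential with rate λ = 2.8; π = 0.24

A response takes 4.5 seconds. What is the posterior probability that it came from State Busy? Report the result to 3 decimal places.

P(component k | x) = π_k·f_k(x) / marginal(x), where marginal(x) = Σ_j π_j·f_j(x).
Evaluate each component's likelihood at the observed value:
  L_Saturated = 0.2·e^(−0.2·4.5) = 0.2·e^(−0.9000) = 0.0813139
  L_Busy = 0.4·e^(−0.4·4.5) = 0.4·e^(−1.8000) = 0.0661196
  L_Degraded = 1.3·e^(−1.3·4.5) = 1.3·e^(−5.8500) = 0.00374387
  L_Idle = 2.8·e^(−2.8·4.5) = 2.8·e^(−12.6000) = 9.44164e-06
Unnormalised posteriors:
  π_Saturated·L_Saturated = 0.25 × 0.0813139 = 0.0203285
  π_Busy·L_Busy = 0.27 × 0.0661196 = 0.0178523
  π_Degraded·L_Degraded = 0.24 × 0.00374387 = 0.000898529
  π_Idle·L_Idle = 0.24 × 9.44164e-06 = 2.26599e-06
Normaliser: 0.0203285 + 0.0178523 + 0.000898529 + 2.26599e-06 = 0.0390816
P(State Busy | data) = 0.0178523 / 0.0390816 ≈ 0.457

0.457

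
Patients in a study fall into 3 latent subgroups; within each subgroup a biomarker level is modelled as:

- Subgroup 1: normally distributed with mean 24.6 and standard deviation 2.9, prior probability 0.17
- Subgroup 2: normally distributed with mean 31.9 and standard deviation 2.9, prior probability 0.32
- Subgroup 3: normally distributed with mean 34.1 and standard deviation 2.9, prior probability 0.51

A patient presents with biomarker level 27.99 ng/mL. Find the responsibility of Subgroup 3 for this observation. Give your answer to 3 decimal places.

0.205

P(component k | x) = π_k·f_k(x) / marginal(x), where marginal(x) = Σ_j π_j·f_j(x).
Evaluate each component's likelihood at the observed value:
  L_1 = (1/(2.9·√(2π)))·exp(−(27.99−24.6)²/(2·2.9²)) = 0.137566·exp(-0.68324) = 0.069468
  L_2 = (1/(2.9·√(2π)))·exp(−(27.99−31.9)²/(2·2.9²)) = 0.137566·exp(-0.90892) = 0.0554334
  L_3 = (1/(2.9·√(2π)))·exp(−(27.99−34.1)²/(2·2.9²)) = 0.137566·exp(-2.21951) = 0.0149483
Multiply by the mixture weights:
  π_1·L_1 = 0.17 × 0.069468 = 0.0118096
  π_2·L_2 = 0.32 × 0.0554334 = 0.0177387
  π_3·L_3 = 0.51 × 0.0149483 = 0.00762365
Normaliser: 0.0118096 + 0.0177387 + 0.00762365 = 0.0371719
So the posterior for Subgroup 3 is 0.00762365 / 0.0371719 ≈ 0.205.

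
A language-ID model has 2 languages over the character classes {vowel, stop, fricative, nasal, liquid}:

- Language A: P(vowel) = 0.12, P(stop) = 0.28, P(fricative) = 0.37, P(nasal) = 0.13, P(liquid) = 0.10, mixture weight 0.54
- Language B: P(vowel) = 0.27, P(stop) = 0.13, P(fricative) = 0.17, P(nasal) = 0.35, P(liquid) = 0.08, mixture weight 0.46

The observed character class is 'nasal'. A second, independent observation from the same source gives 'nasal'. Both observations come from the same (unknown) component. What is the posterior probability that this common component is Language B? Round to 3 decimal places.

P(component k | x) = π_k·f_k(x) / marginal(x), where marginal(x) = Σ_j π_j·f_j(x).
Since both observations come from the same component, the likelihood for component k is f_k(x₁)·f_k(x₂).
  L_A = [P(nasal | comp) = 0.13] × [0.13] = 0.0169
  L_B = [P(nasal | comp) = 0.35] × [0.35] = 0.1225
Multiply by the mixture weights:
  π_A·L_A = 0.54 × 0.0169 = 0.009126
  π_B·L_B = 0.46 × 0.1225 = 0.05635
Marginal: 0.009126 + 0.05635 = 0.065476
P(Language B | data) ≈ 0.861

0.861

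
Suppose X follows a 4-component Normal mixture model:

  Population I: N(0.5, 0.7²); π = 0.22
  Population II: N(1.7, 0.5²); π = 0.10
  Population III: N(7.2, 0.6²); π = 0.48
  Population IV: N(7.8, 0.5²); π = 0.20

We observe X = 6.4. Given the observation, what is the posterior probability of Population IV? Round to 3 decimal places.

0.024

The responsibility of component k is π_k f_k(x) divided by Σ_j π_j f_j(x).
Component likelihoods at x = 6.4:
  p_I = (1/(0.7·√(2π)))·exp(−(6.4−0.5)²/(2·0.7²)) = 0.569918·exp(-35.52041) = 2.13548e-16
  p_II = (1/(0.5·√(2π)))·exp(−(6.4−1.7)²/(2·0.5²)) = 0.797885·exp(-44.18000) = 5.18573e-20
  p_III = (1/(0.6·√(2π)))·exp(−(6.4−7.2)²/(2·0.6²)) = 0.664904·exp(-0.88889) = 0.27335
  p_IV = (1/(0.5·√(2π)))·exp(−(6.4−7.8)²/(2·0.5²)) = 0.797885·exp(-3.92000) = 0.0158309
Weight by the priors:
  π_I·p_I = 0.22 × 2.13548e-16 = 4.69805e-17
  π_II·p_II = 0.10 × 5.18573e-20 = 5.18573e-21
  π_III·p_III = 0.48 × 0.27335 = 0.131208
  π_IV·p_IV = 0.20 × 0.0158309 = 0.00316618
Evidence: 4.69805e-17 + 5.18573e-21 + 0.131208 + 0.00316618 = 0.134374
P(Population IV | data) ≈ 0.024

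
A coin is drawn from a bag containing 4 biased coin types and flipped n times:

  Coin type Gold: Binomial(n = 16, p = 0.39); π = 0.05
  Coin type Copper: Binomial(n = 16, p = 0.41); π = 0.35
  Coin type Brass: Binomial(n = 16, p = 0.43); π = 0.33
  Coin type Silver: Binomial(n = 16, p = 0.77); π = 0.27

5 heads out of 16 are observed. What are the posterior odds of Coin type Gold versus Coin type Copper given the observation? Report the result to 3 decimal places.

0.161

Since P(k|x) ∝ π_k f_k(x), the posterior odds are π_i f_i(x) / (π_j f_j(x)).
Component likelihoods at x = 5 heads out of 16:
  f_Gold = C(16,5)·0.39^5·0.61^11 = 4368·0.00902242·0.00435139 = 0.171488
  f_Copper = C(16,5)·0.41^5·0.59^11 = 4368·0.0115856·0.00301559 = 0.152607
  f_Brass = C(16,5)·0.43^5·0.57^11 = 4368·0.0147008·0.00206359 = 0.13251
  f_Silver = C(16,5)·0.77^5·0.23^11 = 4368·0.270678·9.5281e-08 = 0.000112653
Posterior odds = (π_Gold·f_Gold) / (π_Copper·f_Copper) = (0.05·0.171488) / (0.35·0.152607) = 0.0085744 / 0.0534124 ≈ 0.161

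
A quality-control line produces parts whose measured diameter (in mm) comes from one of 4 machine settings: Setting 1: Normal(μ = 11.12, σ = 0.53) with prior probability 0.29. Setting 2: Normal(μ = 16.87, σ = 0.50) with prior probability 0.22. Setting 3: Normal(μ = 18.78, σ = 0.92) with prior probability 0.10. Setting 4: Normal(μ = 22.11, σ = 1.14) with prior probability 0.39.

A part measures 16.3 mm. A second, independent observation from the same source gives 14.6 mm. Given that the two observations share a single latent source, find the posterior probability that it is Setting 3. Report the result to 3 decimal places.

Posterior ∝ prior × likelihood, so P(k | x) ∝ π_k f_k(x); normalise over all components.
Since both observations come from the same component, the likelihood for component k is f_k(x₁)·f_k(x₂).
  f_1 = [1.36172e-21] × [3.27188e-10] = 4.45537e-31
  f_2 = [0.416616] × [2.66801e-05] = 1.11154e-05
  f_3 = [0.0114607] × [1.42728e-05] = 1.63577e-07
  f_4 = [8.01262e-07] × [1.31898e-10] = 1.05685e-16
Multiply by the mixture weights:
  π_1·f_1 = 0.29 × 4.45537e-31 = 1.29206e-31
  π_2·f_2 = 0.22 × 1.11154e-05 = 2.44538e-06
  π_3·f_3 = 0.10 × 1.63577e-07 = 1.63577e-08
  π_4·f_4 = 0.39 × 1.05685e-16 = 4.12172e-17
Normaliser: 1.29206e-31 + 2.44538e-06 + 1.63577e-08 + 4.12172e-17 = 2.46174e-06
P(Setting 3 | x) ≈ 0.007

0.007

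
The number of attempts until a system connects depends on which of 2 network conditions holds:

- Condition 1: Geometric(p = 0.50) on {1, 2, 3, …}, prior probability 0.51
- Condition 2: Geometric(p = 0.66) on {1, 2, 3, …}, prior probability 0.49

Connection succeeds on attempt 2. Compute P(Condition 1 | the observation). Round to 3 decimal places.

Posterior ∝ prior × likelihood, so P(k | x) ∝ P(Z=k) f_k(x); normalise over all components.
Component likelihoods at x = 2:
  L_1 = 0.50·(1−0.50)^1 = 0.50·0.5 = 0.25
  L_2 = 0.66·(1−0.66)^1 = 0.66·0.34 = 0.2244
Prior × likelihood for each component:
  P(Z=1)·L_1 = 0.51 × 0.25 = 0.1275
  P(Z=2)·L_2 = 0.49 × 0.2244 = 0.109956
Marginal: 0.1275 + 0.109956 = 0.237456
P(Condition 1 | x) = 0.1275 / 0.237456 ≈ 0.537

0.537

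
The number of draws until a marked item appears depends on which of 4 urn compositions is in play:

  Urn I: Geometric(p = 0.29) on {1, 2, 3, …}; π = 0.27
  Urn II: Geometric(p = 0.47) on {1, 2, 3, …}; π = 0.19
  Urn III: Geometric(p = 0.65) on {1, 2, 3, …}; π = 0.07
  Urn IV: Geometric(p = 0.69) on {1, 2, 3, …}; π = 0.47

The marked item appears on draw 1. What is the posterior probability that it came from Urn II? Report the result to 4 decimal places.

0.1662

By Bayes' theorem, P(k | x) = P(Z=k) f_k(x) / Σ_j P(Z=j) f_j(x).
Evaluate each component's likelihood at the observed value:
  p_I = 0.29
  p_II = 0.47
  p_III = 0.65
  p_IV = 0.69
Unnormalised posteriors:
  P(Z=I)·p_I = 0.27 × 0.29 = 0.0783
  P(Z=II)·p_II = 0.19 × 0.47 = 0.0893
  P(Z=III)·p_III = 0.07 × 0.65 = 0.0455
  P(Z=IV)·p_IV = 0.47 × 0.69 = 0.3243
Normaliser: 0.0783 + 0.0893 + 0.0455 + 0.3243 = 0.5374
Responsibility of Urn II: 0.0893 / 0.5374 ≈ 0.1662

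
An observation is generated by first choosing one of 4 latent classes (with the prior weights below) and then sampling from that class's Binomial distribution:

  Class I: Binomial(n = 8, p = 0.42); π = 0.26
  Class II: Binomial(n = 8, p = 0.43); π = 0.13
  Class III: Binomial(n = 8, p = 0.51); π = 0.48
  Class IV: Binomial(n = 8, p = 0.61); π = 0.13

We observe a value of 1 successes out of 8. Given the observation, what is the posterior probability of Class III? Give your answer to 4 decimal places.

Posterior ∝ prior × likelihood, so P(k | x) ∝ w_k f_k(x); normalise over all components.
Evaluate each component's likelihood at the observed value:
  p_I = C(8,1)·0.42^1·0.58^7 = 8·0.42·0.0220798 = 0.0741883
  p_II = C(8,1)·0.43^1·0.57^7 = 8·0.43·0.019549 = 0.0672485
  p_III = C(8,1)·0.51^1·0.49^7 = 8·0.51·0.00678223 = 0.0276715
  p_IV = C(8,1)·0.61^1·0.39^7 = 8·0.61·0.00137231 = 0.00669687
Unnormalised posteriors:
  w_I·p_I = 0.26 × 0.0741883 = 0.0192889
  w_II·p_II = 0.13 × 0.0672485 = 0.0087423
  w_III·p_III = 0.48 × 0.0276715 = 0.0132823
  w_IV·p_IV = 0.13 × 0.00669687 = 0.000870594
Sum: 0.0192889 + 0.0087423 + 0.0132823 + 0.000870594 = 0.0421842
P(Class III | 1 successes out of 8) = 0.0132823 / 0.0421842 ≈ 0.3149

0.3149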